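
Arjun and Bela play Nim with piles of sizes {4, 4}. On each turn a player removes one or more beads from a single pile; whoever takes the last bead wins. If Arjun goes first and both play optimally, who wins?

Bela wins

Nim-sum: 4 ^ 4 = 0.
The nim-sum is 0, so this is a P-position: the player to move is in a losing position under optimal play; Arjun is about to move from it and so loses — Bela wins.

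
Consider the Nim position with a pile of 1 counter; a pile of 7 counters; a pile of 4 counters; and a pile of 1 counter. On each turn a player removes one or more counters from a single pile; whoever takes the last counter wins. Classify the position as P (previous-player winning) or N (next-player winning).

N-position

Write each in binary and XOR column by column:
  001  (1)
  111  (7)
  100  (4)
  001  (1)
  ---
  011  (3)
The nim-sum is 3 ≠ 0, so this is an N-position: the player to move can win.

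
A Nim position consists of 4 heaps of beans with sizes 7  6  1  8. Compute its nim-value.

8

Bitwise XOR of the heap sizes:
  0111  (7)
  0110  (6)
  0001  (1)
  1000  (8)
  ----
  1000  (8)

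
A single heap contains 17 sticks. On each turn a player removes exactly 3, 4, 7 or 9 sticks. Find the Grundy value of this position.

1

Grundy values for subtraction set {3, 4, 7, 9}:
k:     0  1  2  3  4  5  6  7  8  9 10 11 12 13 14 15 16 17
g(k):  0  0  0  1  1  1  2  2  2  3  3  3  0  0  0  1  1  1
So g(17) = 1.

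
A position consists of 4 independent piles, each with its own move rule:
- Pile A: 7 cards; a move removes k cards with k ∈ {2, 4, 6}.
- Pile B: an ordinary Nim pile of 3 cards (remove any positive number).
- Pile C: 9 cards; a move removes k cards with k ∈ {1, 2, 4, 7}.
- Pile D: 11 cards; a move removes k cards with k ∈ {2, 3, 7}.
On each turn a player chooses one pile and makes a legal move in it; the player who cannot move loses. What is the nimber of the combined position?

Grundy values for pile A (subtraction set {2, 4, 6}):
g(0) = mex{} = 0
g(1) = mex{} = 0
g(2) = mex{0} = 1
g(3) = mex{0} = 1
g(4) = mex{0,1} = 2
g(5) = mex{0,1} = 2
g(6) = mex{0,1,2} = 3
g(7) = mex{0,1,2} = 3
So g(7) = 3.
Pile B is a plain Nim pile of size 3, so its Grundy value is 3.
For pile C, compute g(0), g(1), … with moves {1, 2, 4, 7}:
g(0) = mex{} = 0
g(1) = mex{0} = 1
g(2) = mex{0,1} = 2
g(3) = mex{1,2} = 0
g(4) = mex{0,2} = 1
g(5) = mex{0,1} = 2
g(6) = mex{1,2} = 0
g(7) = mex{0,2} = 1
g(8) = mex{0,1} = 2
g(9) = mex{1,2} = 0
So g(9) = 0.
Build the Grundy sequence for pile D with g(k) = mex{g(k−s) : s ∈ {2, 3, 7}, s ≤ k}:
k:     0  1  2  3  4  5  6  7  8  9 10 11
g(k):  0  0  1  1  2  0  0  1  1  2  0  0
So g(11) = 0.
The value of a disjunctive sum is the nim-sum of the parts.
Combined value = 3 XOR 3 XOR 0 XOR 0 = 0.

0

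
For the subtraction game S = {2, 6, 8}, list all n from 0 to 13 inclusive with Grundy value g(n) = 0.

0, 1, 4, 5

Compute g(0), g(1), … for moves {2, 6, 8}:
k:     0  1  2  3  4  5  6  7  8  9 10 11 12 13
g(k):  0  0  1  1  0  0  1  1  2  2  3  3  2  2
The P-positions (g = 0) in 0..13 are 0, 1, 4, 5.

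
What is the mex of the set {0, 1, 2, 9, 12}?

3

The values 0, 1, 2 are all present; 3 is the first non-negative integer missing from the set.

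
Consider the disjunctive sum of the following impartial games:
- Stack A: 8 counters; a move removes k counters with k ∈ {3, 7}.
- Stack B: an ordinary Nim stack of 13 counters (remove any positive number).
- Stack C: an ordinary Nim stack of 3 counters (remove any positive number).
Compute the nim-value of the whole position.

For stack A, compute g(0), g(1), … with moves {3, 7}:
g(0) = mex{} = 0
g(1) = mex{} = 0
g(2) = mex{} = 0
g(3) = mex{0} = 1
g(4) = mex{0} = 1
g(5) = mex{0} = 1
g(6) = mex{1} = 0
g(7) = mex{0,1} = 2
g(8) = mex{0,1} = 2
So g(8) = 2.
Stack B is a plain Nim stack of size 13, so its Grundy value is 13.
Stack C is a plain Nim stack of size 3, so its Grundy value is 3.
By the Sprague-Grundy theorem, the Grundy value of a sum of independent games is the XOR of the component values.
Combined value = 2 ⊕ 13 ⊕ 3 = 12.

12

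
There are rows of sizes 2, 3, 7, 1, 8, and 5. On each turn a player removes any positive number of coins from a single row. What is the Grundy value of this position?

10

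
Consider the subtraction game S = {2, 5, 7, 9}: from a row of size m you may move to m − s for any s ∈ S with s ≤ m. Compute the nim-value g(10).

Grundy values for subtraction set {2, 5, 7, 9}:
g(0) = mex{} = 0
g(1) = mex{} = 0
g(2) = mex{0} = 1
g(3) = mex{0} = 1
g(4) = mex{1} = 0
g(5) = mex{0,1} = 2
g(6) = mex{0} = 1
g(7) = mex{0,1,2} = 3
g(8) = mex{0,1} = 2
g(9) = mex{0,1,3} = 2
g(10) = mex{0,1,2} = 3
So g(10) = 3.

3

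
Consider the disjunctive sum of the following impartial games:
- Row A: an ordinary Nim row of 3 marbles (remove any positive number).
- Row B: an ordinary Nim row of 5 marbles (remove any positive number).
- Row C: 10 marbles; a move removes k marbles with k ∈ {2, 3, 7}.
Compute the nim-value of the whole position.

Row A is a plain Nim row of size 3, so its Grundy value is 3.
Row B is a plain Nim row of size 5, so its Grundy value is 5.
Grundy values for row C (subtraction set {2, 3, 7}):
g(0) = mex{} = 0
g(1) = mex{} = 0
g(2) = mex{0} = 1
g(3) = mex{0} = 1
g(4) = mex{0,1} = 2
g(5) = mex{1} = 0
g(6) = mex{1,2} = 0
g(7) = mex{0,2} = 1
g(8) = mex{0} = 1
g(9) = mex{0,1} = 2
g(10) = mex{1} = 0
So g(10) = 0.
The value of a disjunctive sum is the nim-sum of the parts.
Combined value = 3 XOR 5 XOR 0 = 6.

6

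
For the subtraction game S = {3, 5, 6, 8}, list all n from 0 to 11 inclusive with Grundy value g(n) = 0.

0, 1, 2, 11

Compute g(0), g(1), … for moves {3, 5, 6, 8}:
k:     0  1  2  3  4  5  6  7  8  9 10 11
g(k):  0  0  0  1  1  1  2  2  2  3  3  0
The P-positions (g = 0) in 0..11 are 0, 1, 2, 11.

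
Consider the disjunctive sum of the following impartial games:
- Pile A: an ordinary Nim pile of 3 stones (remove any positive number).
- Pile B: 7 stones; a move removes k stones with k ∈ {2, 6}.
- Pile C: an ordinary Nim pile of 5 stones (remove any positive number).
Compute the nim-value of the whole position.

7

Pile A is a plain Nim pile of size 3, so its Grundy value is 3.
Grundy values for pile B (subtraction set {2, 6}):
k:     0  1  2  3  4  5  6  7
g(k):  0  0  1  1  0  0  1  1
So g(7) = 1.
Pile C is a plain Nim pile of size 5, so its Grundy value is 5.
The value of a disjunctive sum is the nim-sum of the parts.
Combined value = 3 XOR 1 XOR 5 = 7.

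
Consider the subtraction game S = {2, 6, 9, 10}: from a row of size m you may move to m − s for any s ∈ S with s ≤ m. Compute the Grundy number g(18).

1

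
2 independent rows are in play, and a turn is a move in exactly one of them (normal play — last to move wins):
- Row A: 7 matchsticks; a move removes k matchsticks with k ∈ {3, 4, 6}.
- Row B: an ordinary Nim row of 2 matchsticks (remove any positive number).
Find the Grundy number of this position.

Grundy values for row A (subtraction set {3, 4, 6}):
g(0) = mex{} = 0
g(1) = mex{} = 0
g(2) = mex{} = 0
g(3) = mex{0} = 1
g(4) = mex{0} = 1
g(5) = mex{0} = 1
g(6) = mex{0,1} = 2
g(7) = mex{0,1} = 2
So g(7) = 2.
Row B is a plain Nim row of size 2, so its Grundy value is 2.
The value of a disjunctive sum is the nim-sum of the parts.
Combined value = 2 XOR 2 = 0.

0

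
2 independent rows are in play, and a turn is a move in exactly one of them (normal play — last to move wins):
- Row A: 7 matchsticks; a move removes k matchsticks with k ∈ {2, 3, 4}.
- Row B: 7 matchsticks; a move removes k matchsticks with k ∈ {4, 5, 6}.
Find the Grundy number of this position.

1

Build the Grundy sequence for row A with g(k) = mex{g(k−s) : s ∈ {2, 3, 4}, s ≤ k}:
k:     0  1  2  3  4  5  6  7
g(k):  0  0  1  1  2  2  0  0
So g(7) = 0.
Build the Grundy sequence for row B with g(k) = mex{g(k−s) : s ∈ {4, 5, 6}, s ≤ k}:
k:     0  1  2  3  4  5  6  7
g(k):  0  0  0  0  1  1  1  1
So g(7) = 1.
By the Sprague-Grundy theorem, the Grundy value of a sum of independent games is the XOR of the component values.
Combined value = 0 ⊕ 1 = 1.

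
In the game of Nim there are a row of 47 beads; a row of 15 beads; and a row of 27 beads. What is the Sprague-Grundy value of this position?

Write each in binary and XOR column by column:
  101111  (47)
  001111  (15)
  011011  (27)
  ------
  111011  (59)

59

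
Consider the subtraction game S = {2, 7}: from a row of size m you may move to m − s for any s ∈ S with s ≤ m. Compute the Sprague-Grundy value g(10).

0

Build the Grundy sequence with g(k) = mex{g(k−s) : s ∈ {2, 7}, s ≤ k}:
g(0) = mex{} = 0
g(1) = mex{} = 0
g(2) = mex{0} = 1
g(3) = mex{0} = 1
g(4) = mex{1} = 0
g(5) = mex{1} = 0
g(6) = mex{0} = 1
g(7) = mex{0} = 1
g(8) = mex{0,1} = 2
g(9) = mex{1} = 0
g(10) = mex{1,2} = 0
So g(10) = 0.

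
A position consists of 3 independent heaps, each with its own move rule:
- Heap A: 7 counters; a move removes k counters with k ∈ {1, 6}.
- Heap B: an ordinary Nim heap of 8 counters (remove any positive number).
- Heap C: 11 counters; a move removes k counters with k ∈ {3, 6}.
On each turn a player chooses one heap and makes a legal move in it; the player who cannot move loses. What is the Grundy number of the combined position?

8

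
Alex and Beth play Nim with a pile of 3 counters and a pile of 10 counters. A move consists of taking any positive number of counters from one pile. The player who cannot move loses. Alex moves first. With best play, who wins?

Alex wins

Compute the nim-sum pairwise:
3 ⊕ 10 = 9
The nim-sum is 9 ≠ 0, so this is an N-position: the player to move can win; Alex has a winning move.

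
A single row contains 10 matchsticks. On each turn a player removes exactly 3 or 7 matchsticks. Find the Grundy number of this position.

Compute g(0), g(1), … for moves {3, 7}:
k:     0  1  2  3  4  5  6  7  8  9 10
g(k):  0  0  0  1  1  1  0  2  2  1  0
So g(10) = 0.

0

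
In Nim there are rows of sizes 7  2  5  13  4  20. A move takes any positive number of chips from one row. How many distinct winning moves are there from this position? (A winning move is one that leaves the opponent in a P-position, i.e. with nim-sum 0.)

Nim-sum: 7 ^ 2 ^ 5 ^ 13 ^ 4 ^ 20 = 29.
The overall nim-sum is X = 29. A row of size p has a winning move iff p XOR X < p (reduce it to p XOR X).
  7: 7 XOR 29 = 26 ≥ 7 — no move.
  2: 2 XOR 29 = 31 ≥ 2 — no move.
  5: 5 XOR 29 = 24 ≥ 5 — no move.
  13: 13 XOR 29 = 16 ≥ 13 — no move.
  4: 4 XOR 29 = 25 ≥ 4 — no move.
  20: 20 XOR 29 = 9 < 20 — winning move (to 9).
That gives 1 winning move.

1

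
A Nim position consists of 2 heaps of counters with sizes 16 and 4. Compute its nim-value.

20

Write each in binary and XOR column by column:
  10000  (16)
  00100  (4)
  -----
  10100  (20)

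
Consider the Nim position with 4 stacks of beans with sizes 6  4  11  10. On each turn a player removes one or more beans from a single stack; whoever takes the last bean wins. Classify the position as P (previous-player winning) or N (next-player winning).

Compute the nim-sum pairwise:
6 XOR 4 = 2
2 XOR 11 = 9
9 XOR 10 = 3
The nim-sum is 3 ≠ 0, so this is an N-position: the player to move can win.

N-position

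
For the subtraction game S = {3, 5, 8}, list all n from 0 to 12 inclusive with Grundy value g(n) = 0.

0, 1, 2, 11, 12

Build the Grundy sequence with g(k) = mex{g(k−s) : s ∈ {3, 5, 8}, s ≤ k}:
g(0) = mex{} = 0
g(1) = mex{} = 0
g(2) = mex{} = 0
g(3) = mex{0} = 1
g(4) = mex{0} = 1
g(5) = mex{0} = 1
g(6) = mex{0,1} = 2
g(7) = mex{0,1} = 2
g(8) = mex{0,1} = 2
g(9) = mex{0,1,2} = 3
g(10) = mex{0,1,2} = 3
g(11) = mex{1,2} = 0
g(12) = mex{1,2,3} = 0
The P-positions (g = 0) in 0..12 are 0, 1, 2, 11, 12.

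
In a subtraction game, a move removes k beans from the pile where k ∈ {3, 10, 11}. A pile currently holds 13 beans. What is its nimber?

2

Grundy values for subtraction set {3, 10, 11}:
k:     0  1  2  3  4  5  6  7  8  9 10 11 12 13
g(k):  0  0  0  1  1  1  0  0  0  1  1  1  2  2
So g(13) = 2.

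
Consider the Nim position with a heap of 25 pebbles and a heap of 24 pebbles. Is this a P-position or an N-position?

N-position

Nim-sum: 25 ⊕ 24 = 1.
The nim-sum is 1 ≠ 0, so this is an N-position: the player to move can win.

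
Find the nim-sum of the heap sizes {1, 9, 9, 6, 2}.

Write each in binary and XOR column by column:
  0001  (1)
  1001  (9)
  1001  (9)
  0110  (6)
  0010  (2)
  ----
  0101  (5)

5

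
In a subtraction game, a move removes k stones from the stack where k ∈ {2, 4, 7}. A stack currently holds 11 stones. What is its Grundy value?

1

Compute g(0), g(1), … for moves {2, 4, 7}:
k:     0  1  2  3  4  5  6  7  8  9 10 11
g(k):  0  0  1  1  2  2  0  3  1  0  2  1
So g(11) = 1.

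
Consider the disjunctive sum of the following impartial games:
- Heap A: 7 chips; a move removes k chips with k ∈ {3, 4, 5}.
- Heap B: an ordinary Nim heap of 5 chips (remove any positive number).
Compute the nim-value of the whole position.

7

Grundy values for heap A (subtraction set {3, 4, 5}):
k:     0  1  2  3  4  5  6  7
g(k):  0  0  0  1  1  1  2  2
So g(7) = 2.
Heap B is a plain Nim heap of size 5, so its Grundy value is 5.
By the Sprague-Grundy theorem, the Grundy value of a sum of independent games is the XOR of the component values.
Combined value = 2 ⊕ 5 = 7.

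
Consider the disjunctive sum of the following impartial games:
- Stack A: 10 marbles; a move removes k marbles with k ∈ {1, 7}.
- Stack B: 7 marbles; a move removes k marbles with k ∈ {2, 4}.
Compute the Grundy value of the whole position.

0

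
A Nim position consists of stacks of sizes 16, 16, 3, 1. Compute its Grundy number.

2

Bitwise XOR of the heap sizes:
  10000  (16)
  10000  (16)
  00011  (3)
  00001  (1)
  -----
  00010  (2)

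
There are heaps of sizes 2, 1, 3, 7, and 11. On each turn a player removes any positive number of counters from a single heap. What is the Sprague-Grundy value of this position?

Nim-sum: 2 ^ 1 ^ 3 ^ 7 ^ 11 = 12.

12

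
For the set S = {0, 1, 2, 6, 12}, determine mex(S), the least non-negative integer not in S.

The values 0, 1, 2 are all present; 3 is the first non-negative integer missing from the set.

3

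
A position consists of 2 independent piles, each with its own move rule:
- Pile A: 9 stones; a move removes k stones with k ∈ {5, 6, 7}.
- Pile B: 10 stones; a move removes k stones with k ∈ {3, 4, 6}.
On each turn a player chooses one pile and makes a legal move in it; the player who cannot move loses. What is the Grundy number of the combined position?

1

For pile A, compute g(0), g(1), … with moves {5, 6, 7}:
k:     0  1  2  3  4  5  6  7  8  9
g(k):  0  0  0  0  0  1  1  1  1  1
So g(9) = 1.
For pile B, compute g(0), g(1), … with moves {3, 4, 6}:
g(0) = mex{} = 0
g(1) = mex{} = 0
g(2) = mex{} = 0
g(3) = mex{0} = 1
g(4) = mex{0} = 1
g(5) = mex{0} = 1
g(6) = mex{0,1} = 2
g(7) = mex{0,1} = 2
g(8) = mex{0,1} = 2
g(9) = mex{1,2} = 0
g(10) = mex{1,2} = 0
So g(10) = 0.
The value of a disjunctive sum is the nim-sum of the parts.
Combined value = 1 XOR 0 = 1.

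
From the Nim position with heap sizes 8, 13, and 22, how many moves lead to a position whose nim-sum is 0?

Write each in binary and XOR column by column:
  01000  (8)
  01101  (13)
  10110  (22)
  -----
  10011  (19)
The overall nim-sum is X = 19. A heap of size p has a winning move iff p XOR X < p (reduce it to p XOR X).
  8: 8 XOR 19 = 27 ≥ 8 — no move.
  13: 13 XOR 19 = 30 ≥ 13 — no move.
  22: 22 XOR 19 = 5 < 22 — winning move (to 5).
That gives 1 winning move.

1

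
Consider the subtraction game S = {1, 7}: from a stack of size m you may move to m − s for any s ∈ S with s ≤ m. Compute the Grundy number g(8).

Grundy values for subtraction set {1, 7}:
k:     0  1  2  3  4  5  6  7  8
g(k):  0  1  0  1  0  1  0  1  0
So g(8) = 0.

0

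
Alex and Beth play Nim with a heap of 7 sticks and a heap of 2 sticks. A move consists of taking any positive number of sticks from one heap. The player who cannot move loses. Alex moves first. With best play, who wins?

Compute the nim-sum pairwise:
7 ^ 2 = 5
The nim-sum is 5 ≠ 0, so this is an N-position: the player to move can win; Alex has a winning move.

Alex wins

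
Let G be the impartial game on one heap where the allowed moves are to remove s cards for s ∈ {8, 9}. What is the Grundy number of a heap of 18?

Build the Grundy sequence with g(k) = mex{g(k−s) : s ∈ {8, 9}, s ≤ k}:
k:     0  1  2  3  4  5  6  7  8  9 10 11 12 13 14 15 16 17 18
g(k):  0  0  0  0  0  0  0  0  1  1  1  1  1  1  1  1  2  0  0
So g(18) = 0.

0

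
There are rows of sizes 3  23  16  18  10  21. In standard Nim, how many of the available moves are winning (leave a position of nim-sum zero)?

1

Compute the nim-sum pairwise:
3 XOR 23 = 20
20 XOR 16 = 4
4 XOR 18 = 22
22 XOR 10 = 28
28 XOR 21 = 9
The overall nim-sum is X = 9. A row of size p has a winning move iff p XOR X < p (reduce it to p XOR X).
  3: 3 XOR 9 = 10 ≥ 3 — no move.
  23: 23 XOR 9 = 30 ≥ 23 — no move.
  16: 16 XOR 9 = 25 ≥ 16 — no move.
  18: 18 XOR 9 = 27 ≥ 18 — no move.
  10: 10 XOR 9 = 3 < 10 — winning move (to 3).
  21: 21 XOR 9 = 28 ≥ 21 — no move.
That gives 1 winning move.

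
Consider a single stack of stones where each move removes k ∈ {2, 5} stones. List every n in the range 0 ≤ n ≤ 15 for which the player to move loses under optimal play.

0, 1, 4, 7, 8, 11, 14, 15

Build the Grundy sequence with g(k) = mex{g(k−s) : s ∈ {2, 5}, s ≤ k}:
k:     0  1  2  3  4  5  6  7  8  9 10 11 12 13 14 15
g(k):  0  0  1  1  0  2  1  0  0  1  1  0  2  1  0  0
The P-positions (g = 0) in 0..15 are 0, 1, 4, 7, 8, 11, 14, 15.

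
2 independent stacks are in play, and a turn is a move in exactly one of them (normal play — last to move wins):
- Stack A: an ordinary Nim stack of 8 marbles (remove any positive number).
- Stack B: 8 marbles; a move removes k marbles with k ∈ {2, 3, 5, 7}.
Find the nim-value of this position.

12

Stack A is a plain Nim stack of size 8, so its Grundy value is 8.
Build the Grundy sequence for stack B with g(k) = mex{g(k−s) : s ∈ {2, 3, 5, 7}, s ≤ k}:
k:     0  1  2  3  4  5  6  7  8
g(k):  0  0  1  1  2  2  3  3  4
So g(8) = 4.
By the Sprague-Grundy theorem, the Grundy value of a sum of independent games is the XOR of the component values.
Combined value = 8 XOR 4 = 12.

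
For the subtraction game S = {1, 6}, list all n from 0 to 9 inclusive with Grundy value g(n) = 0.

0, 2, 4, 7, 9

Compute g(0), g(1), … for moves {1, 6}:
g(0) = mex{} = 0
g(1) = mex{0} = 1
g(2) = mex{1} = 0
g(3) = mex{0} = 1
g(4) = mex{1} = 0
g(5) = mex{0} = 1
g(6) = mex{0,1} = 2
g(7) = mex{1,2} = 0
g(8) = mex{0} = 1
g(9) = mex{1} = 0
The P-positions (g = 0) in 0..9 are 0, 2, 4, 7, 9.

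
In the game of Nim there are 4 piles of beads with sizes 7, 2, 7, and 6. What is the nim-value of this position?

Compute the nim-sum pairwise:
7 XOR 2 = 5
5 XOR 7 = 2
2 XOR 6 = 4

4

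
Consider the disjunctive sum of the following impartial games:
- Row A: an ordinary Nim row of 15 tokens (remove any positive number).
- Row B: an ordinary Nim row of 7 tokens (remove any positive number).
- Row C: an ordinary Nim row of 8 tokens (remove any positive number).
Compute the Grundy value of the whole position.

0

Row A is a plain Nim row of size 15, so its Grundy value is 15.
Row B is a plain Nim row of size 7, so its Grundy value is 7.
Row C is a plain Nim row of size 8, so its Grundy value is 8.
By the Sprague-Grundy theorem, the Grundy value of a sum of independent games is the XOR of the component values.
Combined value = 15 XOR 7 XOR 8 = 0.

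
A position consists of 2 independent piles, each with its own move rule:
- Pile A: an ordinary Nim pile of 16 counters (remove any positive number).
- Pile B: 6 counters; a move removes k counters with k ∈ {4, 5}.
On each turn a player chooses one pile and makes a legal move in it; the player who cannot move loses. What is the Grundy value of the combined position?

17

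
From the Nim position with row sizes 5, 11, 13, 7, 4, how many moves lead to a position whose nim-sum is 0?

0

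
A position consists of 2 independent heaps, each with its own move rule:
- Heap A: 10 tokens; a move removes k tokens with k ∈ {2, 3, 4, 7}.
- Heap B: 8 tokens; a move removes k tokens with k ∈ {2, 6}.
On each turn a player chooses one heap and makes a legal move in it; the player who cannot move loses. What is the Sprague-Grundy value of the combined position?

For heap A, compute g(0), g(1), … with moves {2, 3, 4, 7}:
g(0) = mex{} = 0
g(1) = mex{} = 0
g(2) = mex{0} = 1
g(3) = mex{0} = 1
g(4) = mex{0,1} = 2
g(5) = mex{0,1} = 2
g(6) = mex{1,2} = 0
g(7) = mex{0,1,2} = 3
g(8) = mex{0,2} = 1
g(9) = mex{0,1,2,3} = 4
g(10) = mex{0,1,3} = 2
So g(10) = 2.
Grundy values for heap B (subtraction set {2, 6}):
k:     0  1  2  3  4  5  6  7  8
g(k):  0  0  1  1  0  0  1  1  0
So g(8) = 0.
By the Sprague-Grundy theorem, the Grundy value of a sum of independent games is the XOR of the component values.
Combined value = 2 ⊕ 0 = 2.

2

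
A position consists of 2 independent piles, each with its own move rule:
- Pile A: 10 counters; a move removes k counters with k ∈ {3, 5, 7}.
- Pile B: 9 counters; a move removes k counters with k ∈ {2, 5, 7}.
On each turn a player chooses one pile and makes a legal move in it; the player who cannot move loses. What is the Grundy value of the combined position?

2

Grundy values for pile A (subtraction set {3, 5, 7}):
k:     0  1  2  3  4  5  6  7  8  9 10
g(k):  0  0  0  1  1  1  2  2  2  3  0
So g(10) = 0.
For pile B, compute g(0), g(1), … with moves {2, 5, 7}:
k:     0  1  2  3  4  5  6  7  8  9
g(k):  0  0  1  1  0  2  1  3  2  2
So g(9) = 2.
By the Sprague-Grundy theorem, the Grundy value of a sum of independent games is the XOR of the component values.
Combined value = 0 ⊕ 2 = 2.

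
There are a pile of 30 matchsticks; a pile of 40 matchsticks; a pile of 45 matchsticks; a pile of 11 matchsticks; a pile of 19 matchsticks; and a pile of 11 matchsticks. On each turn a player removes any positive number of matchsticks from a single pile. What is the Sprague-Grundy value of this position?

8

Compute the nim-sum pairwise:
30 ⊕ 40 = 54
54 ⊕ 45 = 27
27 ⊕ 11 = 16
16 ⊕ 19 = 3
3 ⊕ 11 = 8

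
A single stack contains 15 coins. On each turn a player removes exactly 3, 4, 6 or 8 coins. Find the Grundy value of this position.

Build the Grundy sequence with g(k) = mex{g(k−s) : s ∈ {3, 4, 6, 8}, s ≤ k}:
k:     0  1  2  3  4  5  6  7  8  9 10 11 12 13 14 15
g(k):  0  0  0  1  1  1  2  2  2  3  3  0  0  0  1  1
So g(15) = 1.

1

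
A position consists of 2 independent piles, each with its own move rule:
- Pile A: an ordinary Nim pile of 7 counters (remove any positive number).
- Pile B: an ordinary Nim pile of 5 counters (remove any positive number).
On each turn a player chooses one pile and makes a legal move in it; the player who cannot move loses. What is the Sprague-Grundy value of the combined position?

2

Pile A is a plain Nim pile of size 7, so its Grundy value is 7.
Pile B is a plain Nim pile of size 5, so its Grundy value is 5.
By the Sprague-Grundy theorem, the Grundy value of a sum of independent games is the XOR of the component values.
Combined value = 7 XOR 5 = 2.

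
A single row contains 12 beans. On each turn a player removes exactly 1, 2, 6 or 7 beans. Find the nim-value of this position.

Build the Grundy sequence with g(k) = mex{g(k−s) : s ∈ {1, 2, 6, 7}, s ≤ k}:
k:     0  1  2  3  4  5  6  7  8  9 10 11 12
g(k):  0  1  2  0  1  2  3  4  0  1  2  0  1
So g(12) = 1.

1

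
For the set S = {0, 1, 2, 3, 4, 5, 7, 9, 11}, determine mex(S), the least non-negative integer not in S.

6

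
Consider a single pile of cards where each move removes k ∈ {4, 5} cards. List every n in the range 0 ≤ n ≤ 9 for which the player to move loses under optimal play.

0, 1, 2, 3, 9

Build the Grundy sequence with g(k) = mex{g(k−s) : s ∈ {4, 5}, s ≤ k}:
k:     0  1  2  3  4  5  6  7  8  9
g(k):  0  0  0  0  1  1  1  1  2  0
The P-positions (g = 0) in 0..9 are 0, 1, 2, 3, 9.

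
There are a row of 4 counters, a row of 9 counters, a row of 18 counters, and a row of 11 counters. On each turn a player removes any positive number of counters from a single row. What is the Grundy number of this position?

20

Write each in binary and XOR column by column:
  00100  (4)
  01001  (9)
  10010  (18)
  01011  (11)
  -----
  10100  (20)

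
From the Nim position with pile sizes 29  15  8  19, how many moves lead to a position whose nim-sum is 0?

Nim-sum: 29 ^ 15 ^ 8 ^ 19 = 9.
The overall nim-sum is X = 9. A pile of size p has a winning move iff p XOR X < p (reduce it to p XOR X).
  29: 29 XOR 9 = 20 < 29 — winning move (to 20).
  15: 15 XOR 9 = 6 < 15 — winning move (to 6).
  8: 8 XOR 9 = 1 < 8 — winning move (to 1).
  19: 19 XOR 9 = 26 ≥ 19 — no move.
That gives 3 winning moves.

3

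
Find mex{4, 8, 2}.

0 is not in the set, so the mex is 0.

0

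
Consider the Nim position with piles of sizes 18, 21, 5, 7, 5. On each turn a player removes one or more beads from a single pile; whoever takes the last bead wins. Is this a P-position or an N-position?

Compute the nim-sum pairwise:
18 ⊕ 21 = 7
7 ⊕ 5 = 2
2 ⊕ 7 = 5
5 ⊕ 5 = 0
The nim-sum is 0, so this is a P-position: the player to move is in a losing position under optimal play.

P-position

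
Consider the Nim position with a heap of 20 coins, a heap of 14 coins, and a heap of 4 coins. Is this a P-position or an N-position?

N-position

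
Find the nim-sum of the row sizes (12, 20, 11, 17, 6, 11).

Bitwise XOR of the heap sizes:
  01100  (12)
  10100  (20)
  01011  (11)
  10001  (17)
  00110  (6)
  01011  (11)
  -----
  01111  (15)

15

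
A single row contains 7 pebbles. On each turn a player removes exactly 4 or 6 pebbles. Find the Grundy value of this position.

1

Grundy values for subtraction set {4, 6}:
g(0) = mex{} = 0
g(1) = mex{} = 0
g(2) = mex{} = 0
g(3) = mex{} = 0
g(4) = mex{0} = 1
g(5) = mex{0} = 1
g(6) = mex{0} = 1
g(7) = mex{0} = 1
So g(7) = 1.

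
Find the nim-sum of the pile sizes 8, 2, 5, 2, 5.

Nim-sum: 8 ⊕ 2 ⊕ 5 ⊕ 2 ⊕ 5 = 8.

8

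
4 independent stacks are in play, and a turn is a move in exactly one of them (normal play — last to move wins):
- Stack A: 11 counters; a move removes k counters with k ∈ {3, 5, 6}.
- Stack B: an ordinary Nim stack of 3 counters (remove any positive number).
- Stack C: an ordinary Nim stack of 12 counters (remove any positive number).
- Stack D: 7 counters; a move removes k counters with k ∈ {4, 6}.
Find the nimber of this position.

For stack A, compute g(0), g(1), … with moves {3, 5, 6}:
k:     0  1  2  3  4  5  6  7  8  9 10 11
g(k):  0  0  0  1  1  1  2  2  2  0  0  0
So g(11) = 0.
Stack B is a plain Nim stack of size 3, so its Grundy value is 3.
Stack C is a plain Nim stack of size 12, so its Grundy value is 12.
Grundy values for stack D (subtraction set {4, 6}):
g(0) = mex{} = 0
g(1) = mex{} = 0
g(2) = mex{} = 0
g(3) = mex{} = 0
g(4) = mex{0} = 1
g(5) = mex{0} = 1
g(6) = mex{0} = 1
g(7) = mex{0} = 1
So g(7) = 1.
By the Sprague-Grundy theorem, the Grundy value of a sum of independent games is the XOR of the component values.
Combined value = 0 XOR 3 XOR 12 XOR 1 = 14.

14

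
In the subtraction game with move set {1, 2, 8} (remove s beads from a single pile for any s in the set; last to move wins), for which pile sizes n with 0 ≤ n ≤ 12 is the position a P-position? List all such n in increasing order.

Compute g(0), g(1), … for moves {1, 2, 8}:
g(0) = mex{} = 0
g(1) = mex{0} = 1
g(2) = mex{0,1} = 2
g(3) = mex{1,2} = 0
g(4) = mex{0,2} = 1
g(5) = mex{0,1} = 2
g(6) = mex{1,2} = 0
g(7) = mex{0,2} = 1
g(8) = mex{0,1} = 2
g(9) = mex{1,2} = 0
g(10) = mex{0,2} = 1
g(11) = mex{0,1} = 2
g(12) = mex{1,2} = 0
The P-positions (g = 0) in 0..12 are 0, 3, 6, 9, 12.

0, 3, 6, 9, 12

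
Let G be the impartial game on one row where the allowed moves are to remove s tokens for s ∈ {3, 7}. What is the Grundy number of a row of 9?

Build the Grundy sequence with g(k) = mex{g(k−s) : s ∈ {3, 7}, s ≤ k}:
k:     0  1  2  3  4  5  6  7  8  9
g(k):  0  0  0  1  1  1  0  2  2  1
So g(9) = 1.

1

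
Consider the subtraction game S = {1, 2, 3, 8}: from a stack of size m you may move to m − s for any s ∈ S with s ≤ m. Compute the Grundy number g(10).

1

Build the Grundy sequence with g(k) = mex{g(k−s) : s ∈ {1, 2, 3, 8}, s ≤ k}:
k:     0  1  2  3  4  5  6  7  8  9 10
g(k):  0  1  2  3  0  1  2  3  4  0  1
So g(10) = 1.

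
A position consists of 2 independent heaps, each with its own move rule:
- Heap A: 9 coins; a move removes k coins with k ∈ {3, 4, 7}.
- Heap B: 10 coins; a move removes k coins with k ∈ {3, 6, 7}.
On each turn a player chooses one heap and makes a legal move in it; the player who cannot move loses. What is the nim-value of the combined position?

3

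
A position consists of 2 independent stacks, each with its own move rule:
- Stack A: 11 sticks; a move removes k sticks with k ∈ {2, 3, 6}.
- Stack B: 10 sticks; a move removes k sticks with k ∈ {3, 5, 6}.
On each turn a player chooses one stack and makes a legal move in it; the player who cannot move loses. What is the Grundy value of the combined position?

1

For stack A, compute g(0), g(1), … with moves {2, 3, 6}:
k:     0  1  2  3  4  5  6  7  8  9 10 11
g(k):  0  0  1  1  2  0  3  1  2  0  0  1
So g(11) = 1.
Grundy values for stack B (subtraction set {3, 5, 6}):
k:     0  1  2  3  4  5  6  7  8  9 10
g(k):  0  0  0  1  1  1  2  2  2  0  0
So g(10) = 0.
By the Sprague-Grundy theorem, the Grundy value of a sum of independent games is the XOR of the component values.
Combined value = 1 XOR 0 = 1.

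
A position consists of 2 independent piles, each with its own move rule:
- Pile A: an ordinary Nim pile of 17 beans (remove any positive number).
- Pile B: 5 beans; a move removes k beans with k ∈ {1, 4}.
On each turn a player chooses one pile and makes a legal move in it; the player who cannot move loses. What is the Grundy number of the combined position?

17

Pile A is a plain Nim pile of size 17, so its Grundy value is 17.
Grundy values for pile B (subtraction set {1, 4}):
k:     0  1  2  3  4  5
g(k):  0  1  0  1  2  0
So g(5) = 0.
The value of a disjunctive sum is the nim-sum of the parts.
Combined value = 17 XOR 0 = 17.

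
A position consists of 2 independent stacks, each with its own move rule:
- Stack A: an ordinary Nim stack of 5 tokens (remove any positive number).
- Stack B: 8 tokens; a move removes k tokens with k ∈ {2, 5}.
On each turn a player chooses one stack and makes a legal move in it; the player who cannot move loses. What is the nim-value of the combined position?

5

Stack A is a plain Nim stack of size 5, so its Grundy value is 5.
Grundy values for stack B (subtraction set {2, 5}):
g(0) = mex{} = 0
g(1) = mex{} = 0
g(2) = mex{0} = 1
g(3) = mex{0} = 1
g(4) = mex{1} = 0
g(5) = mex{0,1} = 2
g(6) = mex{0} = 1
g(7) = mex{1,2} = 0
g(8) = mex{1} = 0
So g(8) = 0.
By the Sprague-Grundy theorem, the Grundy value of a sum of independent games is the XOR of the component values.
Combined value = 5 ⊕ 0 = 5.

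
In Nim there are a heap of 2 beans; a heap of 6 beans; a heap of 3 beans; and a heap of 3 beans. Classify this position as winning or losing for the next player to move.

Winning position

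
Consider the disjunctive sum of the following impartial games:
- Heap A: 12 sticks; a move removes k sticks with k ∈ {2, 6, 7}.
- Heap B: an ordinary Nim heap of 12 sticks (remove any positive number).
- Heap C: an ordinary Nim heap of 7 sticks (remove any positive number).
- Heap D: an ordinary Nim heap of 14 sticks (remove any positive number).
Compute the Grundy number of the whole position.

7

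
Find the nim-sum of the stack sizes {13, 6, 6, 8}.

5

Write each in binary and XOR column by column:
  1101  (13)
  0110  (6)
  0110  (6)
  1000  (8)
  ----
  0101  (5)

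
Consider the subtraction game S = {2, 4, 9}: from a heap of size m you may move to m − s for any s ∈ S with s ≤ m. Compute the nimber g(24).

0

Build the Grundy sequence with g(k) = mex{g(k−s) : s ∈ {2, 4, 9}, s ≤ k}:
k:     0  1  2  3  4  5  6  7  8  9 10 11 12 13 14 15 16 17 18 19 20 21 22 23 24
g(k):  0  0  1  1  2  2  0  0  1  1  2  2  0  0  1  1  2  2  0  0  1  1  2  2  0
So g(24) = 0.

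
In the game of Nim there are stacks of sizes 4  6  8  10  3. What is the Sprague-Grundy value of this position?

3

Nim-sum: 4 XOR 6 XOR 8 XOR 10 XOR 3 = 3.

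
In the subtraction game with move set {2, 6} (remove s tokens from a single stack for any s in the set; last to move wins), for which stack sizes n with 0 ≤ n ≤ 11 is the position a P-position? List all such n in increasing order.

0, 1, 4, 5, 8, 9

Build the Grundy sequence with g(k) = mex{g(k−s) : s ∈ {2, 6}, s ≤ k}:
k:     0  1  2  3  4  5  6  7  8  9 10 11
g(k):  0  0  1  1  0  0  1  1  0  0  1  1
The P-positions (g = 0) in 0..11 are 0, 1, 4, 5, 8, 9.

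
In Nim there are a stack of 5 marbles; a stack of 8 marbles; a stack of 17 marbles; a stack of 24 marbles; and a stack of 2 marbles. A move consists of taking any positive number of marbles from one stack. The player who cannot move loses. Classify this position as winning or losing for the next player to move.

Winning position

In binary:
  00101  (5)
  01000  (8)
  10001  (17)
  11000  (24)
  00010  (2)
  -----
  00110  (6)
The nim-sum is 6 ≠ 0, so this is an N-position: the player to move can win.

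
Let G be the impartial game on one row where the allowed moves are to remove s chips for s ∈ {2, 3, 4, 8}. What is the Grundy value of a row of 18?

0

Compute g(0), g(1), … for moves {2, 3, 4, 8}:
k:     0  1  2  3  4  5  6  7  8  9 10 11 12 13 14 15 16 17 18
g(k):  0  0  1  1  2  2  0  0  1  1  2  2  0  0  1  1  2  2  0
So g(18) = 0.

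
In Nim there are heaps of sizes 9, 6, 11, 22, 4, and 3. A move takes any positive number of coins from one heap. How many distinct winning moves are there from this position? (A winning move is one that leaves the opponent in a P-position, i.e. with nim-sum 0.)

1

Compute the nim-sum pairwise:
9 ⊕ 6 = 15
15 ⊕ 11 = 4
4 ⊕ 22 = 18
18 ⊕ 4 = 22
22 ⊕ 3 = 21
The overall nim-sum is X = 21. A heap of size p has a winning move iff p XOR X < p (reduce it to p XOR X).
  9: 9 XOR 21 = 28 ≥ 9 — no move.
  6: 6 XOR 21 = 19 ≥ 6 — no move.
  11: 11 XOR 21 = 30 ≥ 11 — no move.
  22: 22 XOR 21 = 3 < 22 — winning move (to 3).
  4: 4 XOR 21 = 17 ≥ 4 — no move.
  3: 3 XOR 21 = 22 ≥ 3 — no move.
That gives 1 winning move.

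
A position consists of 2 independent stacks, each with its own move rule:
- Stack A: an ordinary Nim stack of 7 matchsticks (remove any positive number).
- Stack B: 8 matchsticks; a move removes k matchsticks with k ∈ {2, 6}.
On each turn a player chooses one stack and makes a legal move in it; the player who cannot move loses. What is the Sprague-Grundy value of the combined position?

7

Stack A is a plain Nim stack of size 7, so its Grundy value is 7.
For stack B, compute g(0), g(1), … with moves {2, 6}:
g(0) = mex{} = 0
g(1) = mex{} = 0
g(2) = mex{0} = 1
g(3) = mex{0} = 1
g(4) = mex{1} = 0
g(5) = mex{1} = 0
g(6) = mex{0} = 1
g(7) = mex{0} = 1
g(8) = mex{1} = 0
So g(8) = 0.
By the Sprague-Grundy theorem, the Grundy value of a sum of independent games is the XOR of the component values.
Combined value = 7 XOR 0 = 7.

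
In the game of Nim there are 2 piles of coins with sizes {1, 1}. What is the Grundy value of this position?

0

Bitwise XOR of the heap sizes:
  1  (1)
  1  (1)
  -
  0  (0)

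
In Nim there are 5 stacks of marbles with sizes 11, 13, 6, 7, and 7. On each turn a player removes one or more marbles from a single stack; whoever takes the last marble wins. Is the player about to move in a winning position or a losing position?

Losing position

Compute the nim-sum pairwise:
11 ⊕ 13 = 6
6 ⊕ 6 = 0
0 ⊕ 7 = 7
7 ⊕ 7 = 0
The nim-sum is 0, so this is a P-position: the player to move is in a losing position under optimal play.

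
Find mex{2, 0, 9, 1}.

3

The values 0, 1, 2 are all present; 3 is the first non-negative integer missing from the set.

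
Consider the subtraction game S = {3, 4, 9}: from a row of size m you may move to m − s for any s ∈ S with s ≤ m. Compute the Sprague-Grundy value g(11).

1

Grundy values for subtraction set {3, 4, 9}:
k:     0  1  2  3  4  5  6  7  8  9 10 11
g(k):  0  0  0  1  1  1  2  0  0  3  1  1
So g(11) = 1.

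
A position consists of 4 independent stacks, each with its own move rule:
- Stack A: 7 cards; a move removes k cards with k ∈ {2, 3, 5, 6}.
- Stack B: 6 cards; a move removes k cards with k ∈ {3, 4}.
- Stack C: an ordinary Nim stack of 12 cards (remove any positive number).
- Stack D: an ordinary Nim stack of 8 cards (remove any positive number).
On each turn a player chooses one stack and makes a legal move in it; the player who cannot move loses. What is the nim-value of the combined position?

5

For stack A, compute g(0), g(1), … with moves {2, 3, 5, 6}:
g(0) = mex{} = 0
g(1) = mex{} = 0
g(2) = mex{0} = 1
g(3) = mex{0} = 1
g(4) = mex{0,1} = 2
g(5) = mex{0,1} = 2
g(6) = mex{0,1,2} = 3
g(7) = mex{0,1,2} = 3
So g(7) = 3.
For stack B, compute g(0), g(1), … with moves {3, 4}:
k:     0  1  2  3  4  5  6
g(k):  0  0  0  1  1  1  2
So g(6) = 2.
Stack C is a plain Nim stack of size 12, so its Grundy value is 12.
Stack D is a plain Nim stack of size 8, so its Grundy value is 8.
The value of a disjunctive sum is the nim-sum of the parts.
Combined value = 3 XOR 2 XOR 12 XOR 8 = 5.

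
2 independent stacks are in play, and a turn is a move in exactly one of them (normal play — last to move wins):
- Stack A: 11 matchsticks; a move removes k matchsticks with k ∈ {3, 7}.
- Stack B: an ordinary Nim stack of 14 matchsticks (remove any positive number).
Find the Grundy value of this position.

Build the Grundy sequence for stack A with g(k) = mex{g(k−s) : s ∈ {3, 7}, s ≤ k}:
g(0) = mex{} = 0
g(1) = mex{} = 0
g(2) = mex{} = 0
g(3) = mex{0} = 1
g(4) = mex{0} = 1
g(5) = mex{0} = 1
g(6) = mex{1} = 0
g(7) = mex{0,1} = 2
g(8) = mex{0,1} = 2
g(9) = mex{0} = 1
g(10) = mex{1,2} = 0
g(11) = mex{1,2} = 0
So g(11) = 0.
Stack B is a plain Nim stack of size 14, so its Grundy value is 14.
By the Sprague-Grundy theorem, the Grundy value of a sum of independent games is the XOR of the component values.
Combined value = 0 XOR 14 = 14.

14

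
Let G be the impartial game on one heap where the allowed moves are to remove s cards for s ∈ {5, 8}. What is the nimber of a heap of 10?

2

Compute g(0), g(1), … for moves {5, 8}:
g(0) = mex{} = 0
g(1) = mex{} = 0
g(2) = mex{} = 0
g(3) = mex{} = 0
g(4) = mex{} = 0
g(5) = mex{0} = 1
g(6) = mex{0} = 1
g(7) = mex{0} = 1
g(8) = mex{0} = 1
g(9) = mex{0} = 1
g(10) = mex{0,1} = 2
So g(10) = 2.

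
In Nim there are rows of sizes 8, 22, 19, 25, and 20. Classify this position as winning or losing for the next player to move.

Compute the nim-sum pairwise:
8 XOR 22 = 30
30 XOR 19 = 13
13 XOR 25 = 20
20 XOR 20 = 0
The nim-sum is 0, so this is a P-position: the player to move is in a losing position under optimal play.

Losing position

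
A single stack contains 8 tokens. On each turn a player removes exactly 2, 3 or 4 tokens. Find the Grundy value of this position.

1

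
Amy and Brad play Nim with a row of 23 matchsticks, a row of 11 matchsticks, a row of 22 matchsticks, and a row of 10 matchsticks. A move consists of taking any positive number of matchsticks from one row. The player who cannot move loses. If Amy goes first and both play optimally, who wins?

Brad wins

Compute the nim-sum pairwise:
23 XOR 11 = 28
28 XOR 22 = 10
10 XOR 10 = 0
The nim-sum is 0, so this is a P-position: the player to move is in a losing position under optimal play; Amy is about to move from it and so loses — Brad wins.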